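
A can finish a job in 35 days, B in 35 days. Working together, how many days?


Rate of A = 1/35 per day
Rate of B = 1/35 per day
Combined rate = 1/35 + 1/35 = 70/1225 ≈ 0.0571 per day
Days = 1 / combined rate = 1225/70
= 17.50 days

17.50 days


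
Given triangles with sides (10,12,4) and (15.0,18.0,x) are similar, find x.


Scale factor = 15.0/10 = 1.5
Missing side = 4 × 1.5
= 6.0

6.0


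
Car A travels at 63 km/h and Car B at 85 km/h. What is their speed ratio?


Ratio = 63:85
GCD = 1
Simplified = 63:85
Time ratio (same distance) = 85:63
Speed ratio = 63:85

63:85


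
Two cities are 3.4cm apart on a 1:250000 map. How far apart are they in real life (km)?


Real distance = map distance × scale
= 3.4cm × 250000
= 850000 cm = 8500.0 m
= 8.500 km

8.500 km


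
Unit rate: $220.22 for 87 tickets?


Unit rate = total / quantity
= 220.22 / 87
= $2.53 per unit

$2.53 per unit


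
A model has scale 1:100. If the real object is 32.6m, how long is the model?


Model size = real / scale
= 32.6 / 100
= 0.3260 m

0.3260 m


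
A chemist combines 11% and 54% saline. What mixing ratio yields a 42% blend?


Let x parts of 11% mix with y parts of 54%.
11x + 54y = 42(x + y)
11x + 54y = 42x + 42y
x(11 - 42) = y(42 - 54)
x/y = (54 - 42)/(42 - 11) = 12/31
Simplify: 12:31
= 12:31

12:31


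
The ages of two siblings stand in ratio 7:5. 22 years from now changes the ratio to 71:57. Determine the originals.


Let A = 7k, B = 5k.
(7k + 22) / (5k + 22) = 71/57
Cross-multiply: 57(7k + 22) = 71(5k + 22)
399k + 1254 = 355k + 1562
399k - 355k = 1562 - 1254
44k = 308
k = 308/44 = 7
A = 7×7 = 49, B = 5×7 = 35
= A = 49, B = 35

A = 49, B = 35


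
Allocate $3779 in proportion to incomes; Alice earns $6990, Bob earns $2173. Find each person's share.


Total income = 6990 + 2173 = $9163
Alice: $3779 × 6990/9163 = $2882.81
Bob: $3779 × 2173/9163 = $896.19
= Alice: $2882.81, Bob: $896.19

Alice: $2882.81, Bob: $896.19


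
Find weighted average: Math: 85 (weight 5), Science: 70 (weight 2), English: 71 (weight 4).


Numerator = 85×5 + 70×2 + 71×4
= 425 + 140 + 284
= 849
Total weight = 11
Weighted avg = 849/11
= 77.18

77.18


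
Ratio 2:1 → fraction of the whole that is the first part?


Total parts = 2 + 1 = 3
First part: 2/3 = 2/3
= 2/3

2/3


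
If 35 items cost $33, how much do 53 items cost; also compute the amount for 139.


Direct proportion: y/x = constant
k = 33/35 ≈ 0.9429
y at x=53: k × 53 = 33 × 53 / 35 = 1749/35 ≈ 49.97
y at x=139: k × 139 = 33 × 139 / 35 = 4587/35 ≈ 131.06
= 49.97 and 131.06

49.97 and 131.06


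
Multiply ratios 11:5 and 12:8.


Compound ratio = (11×12) : (5×8)
= 132:40
GCD = 4
= 33:10

33:10


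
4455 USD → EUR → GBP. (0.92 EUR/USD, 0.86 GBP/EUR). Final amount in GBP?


Step 1: 4455 USD × 0.92 = 4098.60 EUR
Step 2: 4098.60 EUR × 0.86 = 3524.80 GBP
Implied rate USD→GBP = 0.92 × 0.86 = 0.7912
= 3524.80 GBP

3524.80 GBP


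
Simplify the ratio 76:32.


GCD(76, 32) = 4
76/4 : 32/4
= 19:8

19:8


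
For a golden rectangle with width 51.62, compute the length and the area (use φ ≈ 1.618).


φ = (1 + √5) / 2 ≈ 1.618
Length = width × φ = 51.62 × 1.618 = 83.52116
≈ 83.52
Area = width × length = 51.62 × 83.52116 = 4311.3622792 ≈ 4311.36
= Length: 83.52, Area: 4311.36

Length: 83.52, Area: 4311.36


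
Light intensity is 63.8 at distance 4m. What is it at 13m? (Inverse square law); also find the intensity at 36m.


I₁d₁² = I₂d₂²
I at 13m = 63.8 × (4/13)² = 63.8 × 16/169 = 1020.8/169 ≈ 6.0402
I at 36m = 63.8 × (4/36)² = 63.8 × 16/1296 = 1020.8/1296 ≈ 0.7877
= 6.0402 and 0.7877

6.0402 and 0.7877


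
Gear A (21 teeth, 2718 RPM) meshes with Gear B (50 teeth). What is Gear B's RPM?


Gear ratio = 21:50 = 21:50
RPM_B = RPM_A × (teeth_A / teeth_B)
= 2718 × (21/50)
= 1141.6 RPM

1141.6 RPM


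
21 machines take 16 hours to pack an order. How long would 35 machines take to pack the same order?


Inverse proportion: x × y = constant
k = 21 × 16 = 336
y₂ = k / 35 = 336 / 35
= 9.60

9.60


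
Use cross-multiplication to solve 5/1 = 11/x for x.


Cross multiply: 5 × x = 1 × 11
5x = 11
x = 11 / 5
= 2.20

2.20


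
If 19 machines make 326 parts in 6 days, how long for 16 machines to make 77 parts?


Days ∝ work / workers, so d₂ = d₁ × (m₁/m₂) × (w₂/w₁)
Workers factor (inverse): 19/16 = 1.1875
Work factor (direct): 77/326 ≈ 0.2362
d₂ = 6 × 19/16 × 77/326 = (6 × 19 × 77) / (16 × 326) = 8778/5216
≈ 1.68 days

1.68 days


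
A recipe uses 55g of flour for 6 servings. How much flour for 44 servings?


Direct proportion: y/x = constant
k = 55/6 ≈ 9.1667
y₂ = k × 44 = 55 × 44 / 6 = 2420/6
≈ 403.33

403.33


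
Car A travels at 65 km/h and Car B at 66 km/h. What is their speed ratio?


Ratio = 65:66
GCD = 1
Simplified = 65:66
Time ratio (same distance) = 66:65
Speed ratio = 65:66

65:66


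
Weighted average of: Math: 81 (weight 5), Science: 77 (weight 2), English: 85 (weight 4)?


Numerator = 81×5 + 77×2 + 85×4
= 405 + 154 + 340
= 899
Total weight = 11
Weighted avg = 899/11
= 81.73

81.73


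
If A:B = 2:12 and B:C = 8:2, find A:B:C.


Match B: multiply A:B by 8 → 16:96
Multiply B:C by 12 → 96:24
Combined: 16:96:24
GCD = 8
= 2:12:3

2:12:3


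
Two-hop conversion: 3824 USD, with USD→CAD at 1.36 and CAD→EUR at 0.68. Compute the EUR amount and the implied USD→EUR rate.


Step 1: 3824 USD × 1.36 = 5200.64 CAD
Step 2: 5200.64 CAD × 0.68 = 3536.44 EUR
Implied rate USD→EUR = 1.36 × 0.68 = 0.9248
= 3536.44 EUR; implied rate 0.9248 EUR/USD

3536.44 EUR; implied rate 0.9248 EUR/USD


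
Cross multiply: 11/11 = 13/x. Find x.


Cross multiply: 11 × x = 11 × 13
11x = 143
x = 143 / 11
= 13.00

13.00


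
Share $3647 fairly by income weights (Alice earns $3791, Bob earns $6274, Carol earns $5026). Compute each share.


Total income = 3791 + 6274 + 5026 = $15091
Alice: $3647 × 3791/15091 = $916.16
Bob: $3647 × 6274/15091 = $1516.22
Carol: $3647 × 5026/15091 = $1214.62
= Alice: $916.16, Bob: $1516.22, Carol: $1214.62

Alice: $916.16, Bob: $1516.22, Carol: $1214.62


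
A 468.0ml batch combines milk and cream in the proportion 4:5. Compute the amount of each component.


Total parts = 4 + 5 = 9
milk: 468.0 × 4/9 = 208.0ml
cream: 468.0 × 5/9 = 260.0ml
= 208.0ml and 260.0ml

208.0ml and 260.0ml


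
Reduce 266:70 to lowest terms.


GCD(266, 70) = 14
266/14 : 70/14
= 19:5

19:5


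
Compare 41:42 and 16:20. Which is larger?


41/42 = 0.9762
16/20 = 0.8000
0.9762 > 0.8000, so 41:42 is greater
= 41:42

41:42


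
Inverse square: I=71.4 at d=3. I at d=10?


I₁d₁² = I₂d₂²
I₂ = I₁ × (d₁/d₂)²
= 71.4 × (3/10)²
= 71.4 × 9/100
= 642.6/100
= 6.4260

6.4260


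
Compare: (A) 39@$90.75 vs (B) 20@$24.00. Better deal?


Deal A: $90.75/39 = $2.3269/unit
Deal B: $24.00/20 = $1.2000/unit
B is cheaper per unit
= Deal B

Deal B


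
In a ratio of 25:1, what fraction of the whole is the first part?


Total parts = 25 + 1 = 26
First part: 25/26 = 25/26
= 25/26

25/26


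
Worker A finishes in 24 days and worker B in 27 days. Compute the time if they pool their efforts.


Rate of A = 1/24 per day
Rate of B = 1/27 per day
Combined rate = 1/24 + 1/27 = 51/648 ≈ 0.0787 per day
Days = 1 / combined rate = 648/51
≈ 12.71 days

12.71 days


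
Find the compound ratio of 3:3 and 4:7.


Compound ratio = (3×4) : (3×7)
= 12:21
GCD = 3
= 4:7

4:7


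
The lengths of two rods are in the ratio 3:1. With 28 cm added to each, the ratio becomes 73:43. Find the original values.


Let A = 3k, B = 1k.
(3k + 28) / (1k + 28) = 73/43
Cross-multiply: 43(3k + 28) = 73(1k + 28)
129k + 1204 = 73k + 2044
129k - 73k = 2044 - 1204
56k = 840
k = 840/56 = 15
A = 3×15 = 45, B = 1×15 = 15
= A = 45, B = 15

A = 45, B = 15


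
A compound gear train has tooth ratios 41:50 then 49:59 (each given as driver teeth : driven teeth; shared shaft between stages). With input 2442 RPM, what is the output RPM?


Stage 1: RPM_B = RPM_A × t_A/t_B = 2442 × 41/50 = 100122/50 = 2002.44
B and C share a shaft → RPM_C = RPM_B
Stage 2: RPM_D = RPM_C × t_C/t_D = RPM_A × (t_A×t_C)/(t_B×t_D)
Overall ratio = (41×49)/(50×59) = 2009/2950
RPM_D = 2442 × 2009/2950 = 4905978/2950
≈ 1663.04 RPM

1663.04 RPM


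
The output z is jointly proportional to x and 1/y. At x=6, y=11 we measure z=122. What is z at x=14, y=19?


z = k·x/y
Solve for k using the known point: k = z·y/x = 122×11/6 = 1342/6 ≈ 223.6667
Now evaluate at x=14, y=19:
z = k × 14 / 19 = (1342 × 14) / (6 × 19) = 18788/114
≈ 164.8070

164.8070


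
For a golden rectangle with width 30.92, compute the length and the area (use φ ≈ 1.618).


φ = (1 + √5) / 2 ≈ 1.618
Length = width × φ = 30.92 × 1.618 = 50.02856
≈ 50.03
Area = width × length = 30.92 × 50.02856 = 1546.8830752 ≈ 1546.88
= Length: 50.03, Area: 1546.88

Length: 50.03, Area: 1546.88


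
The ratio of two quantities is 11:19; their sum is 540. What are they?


Let A = 11k, B = 19k.
11k + 19k = 540
30k = 540 → k = 540/30 = 18
A = 11×18 = 198, B = 19×18 = 342
= A = 198, B = 342

A = 198, B = 342


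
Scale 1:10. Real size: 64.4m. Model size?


Model size = real / scale
= 64.4 / 10
= 6.4400 m

6.4400 m


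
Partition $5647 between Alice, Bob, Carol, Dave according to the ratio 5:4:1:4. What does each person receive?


Total parts = 5 + 4 + 1 + 4 = 14
Alice: 5647 × 5/14 = 2016.79
Bob: 5647 × 4/14 = 1613.43
Carol: 5647 × 1/14 = 403.36
Dave: 5647 × 4/14 = 1613.43
= Alice: $2016.79, Bob: $1613.43, Carol: $403.36, Dave: $1613.43

Alice: $2016.79, Bob: $1613.43, Carol: $403.36, Dave: $1613.43


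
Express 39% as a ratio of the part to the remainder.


39% means 39 parts out of 100; remainder = 61
Part : remainder = 39:61
GCD = 1
= 39:61

39:61


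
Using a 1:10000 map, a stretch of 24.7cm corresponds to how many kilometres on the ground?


Real distance = map distance × scale
= 24.7cm × 10000
= 247000 cm = 2470.0 m
= 2.470 km

2.470 km


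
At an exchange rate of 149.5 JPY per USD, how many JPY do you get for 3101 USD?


Amount × rate = 3101 × 149.5
= 463599.50 JPY

463599.50 JPY


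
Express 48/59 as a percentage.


Percentage = (part / whole) × 100
= (48 / 59) × 100
≈ 81.36%

81.36%


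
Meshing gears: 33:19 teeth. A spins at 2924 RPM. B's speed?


Gear ratio = 33:19 = 33:19
RPM_B = RPM_A × (teeth_A / teeth_B)
= 2924 × (33/19)
= 5078.5 RPM

5078.5 RPM


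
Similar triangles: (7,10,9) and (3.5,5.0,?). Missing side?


Scale factor = 3.5/7 = 0.5
Missing side = 9 × 0.5
= 4.5

4.5


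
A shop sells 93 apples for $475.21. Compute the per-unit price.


Unit rate = total / quantity
= 475.21 / 93
= $5.11 per unit

$5.11 per unit


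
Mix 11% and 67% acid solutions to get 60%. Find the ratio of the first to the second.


Let x parts of 11% mix with y parts of 67%.
11x + 67y = 60(x + y)
11x + 67y = 60x + 60y
x(11 - 60) = y(60 - 67)
x/y = (67 - 60)/(60 - 11) = 7/49
Simplify: 1:7
= 1:7

1:7


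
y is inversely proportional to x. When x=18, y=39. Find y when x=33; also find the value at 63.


Inverse proportion: x × y = constant
k = 18 × 39 = 702
At x=33: k/33 = 21.27
At x=63: k/63 = 11.14
= 21.27 and 11.14

21.27 and 11.14


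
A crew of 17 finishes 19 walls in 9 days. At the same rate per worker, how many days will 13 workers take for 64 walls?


Days ∝ work / workers, so d₂ = d₁ × (m₁/m₂) × (w₂/w₁)
Workers factor (inverse): 17/13 ≈ 1.3077
Work factor (direct): 64/19 ≈ 3.3684
d₂ = 9 × 17/13 × 64/19 = (9 × 17 × 64) / (13 × 19) = 9792/247
≈ 39.64 days

39.64 days


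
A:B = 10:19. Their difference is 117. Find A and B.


Let A = 10k, B = 19k.
19k - 10k = 117
9k = 117 → k = 117/9 = 13
A = 10×13 = 130, B = 19×13 = 247
= A = 130, B = 247

A = 130, B = 247


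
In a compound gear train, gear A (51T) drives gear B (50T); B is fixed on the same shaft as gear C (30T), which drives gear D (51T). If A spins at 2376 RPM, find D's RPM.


Stage 1: RPM_B = RPM_A × t_A/t_B = 2376 × 51/50 = 121176/50 = 2423.52
B and C share a shaft → RPM_C = RPM_B
Stage 2: RPM_D = RPM_C × t_C/t_D = RPM_A × (t_A×t_C)/(t_B×t_D)
Overall ratio = (51×30)/(50×51) = 1530/2550
RPM_D = 2376 × 1530/2550 = 3635280/2550
= 1425.60 RPM

1425.60 RPM


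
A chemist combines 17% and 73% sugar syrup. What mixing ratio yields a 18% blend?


Let x parts of 17% mix with y parts of 73%.
17x + 73y = 18(x + y)
17x + 73y = 18x + 18y
x(17 - 18) = y(18 - 73)
x/y = (73 - 18)/(18 - 17) = 55/1
Simplify: 55:1
= 55:1

55:1


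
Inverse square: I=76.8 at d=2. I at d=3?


I₁d₁² = I₂d₂²
I₂ = I₁ × (d₁/d₂)²
= 76.8 × (2/3)²
= 76.8 × 4/9
= 307.2/9
≈ 34.1333

34.1333


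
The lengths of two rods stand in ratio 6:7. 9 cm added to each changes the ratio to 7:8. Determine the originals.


Let A = 6k, B = 7k.
(6k + 9) / (7k + 9) = 7/8
Cross-multiply: 8(6k + 9) = 7(7k + 9)
48k + 72 = 49k + 63
48k - 49k = 63 - 72
-1k = -9
k = -9/-1 = 9
A = 6×9 = 54, B = 7×9 = 63
= A = 54, B = 63

A = 54, B = 63


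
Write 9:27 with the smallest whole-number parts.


GCD(9, 27) = 9
9/9 : 27/9
= 1:3

1:3


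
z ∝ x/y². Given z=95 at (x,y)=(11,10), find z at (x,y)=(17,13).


z = k·x/y²
Solve for k using the known point: k = z·y²/x = 95×100/11 = 9500/11 ≈ 863.6364
Now evaluate at x=17, y=13:
z = k × 17 / 169 = (9500 × 17) / (11 × 169) = 161500/1859
≈ 86.8747

86.8747


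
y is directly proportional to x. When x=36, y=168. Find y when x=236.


Direct proportion: y/x = constant
k = 168/36 ≈ 4.6667
y₂ = k × 236 = 168 × 236 / 36 = 39648/36
≈ 1101.33

1101.33


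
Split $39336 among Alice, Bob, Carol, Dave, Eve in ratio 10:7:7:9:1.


Total parts = 10 + 7 + 7 + 9 + 1 = 34
Alice: 39336 × 10/34 = 11569.41
Bob: 39336 × 7/34 = 8098.59
Carol: 39336 × 7/34 = 8098.59
Dave: 39336 × 9/34 = 10412.47
Eve: 39336 × 1/34 = 1156.94
= Alice: $11569.41, Bob: $8098.59, Carol: $8098.59, Dave: $10412.47, Eve: $1156.94

Alice: $11569.41, Bob: $8098.59, Carol: $8098.59, Dave: $10412.47, Eve: $1156.94


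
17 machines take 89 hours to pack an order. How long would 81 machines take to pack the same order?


Inverse proportion: x × y = constant
k = 17 × 89 = 1513
y₂ = k / 81 = 1513 / 81
= 18.68

18.68


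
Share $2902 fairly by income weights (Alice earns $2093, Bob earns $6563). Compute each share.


Total income = 2093 + 6563 = $8656
Alice: $2902 × 2093/8656 = $701.70
Bob: $2902 × 6563/8656 = $2200.30
= Alice: $701.70, Bob: $2200.30

Alice: $701.70, Bob: $2200.30


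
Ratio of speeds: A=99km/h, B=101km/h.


Ratio = 99:101
GCD = 1
Simplified = 99:101
Time ratio (same distance) = 101:99
Speed ratio = 99:101

99:101


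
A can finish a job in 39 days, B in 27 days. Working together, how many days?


Rate of A = 1/39 per day
Rate of B = 1/27 per day
Combined rate = 1/39 + 1/27 = 66/1053 ≈ 0.0627 per day
Days = 1 / combined rate = 1053/66
≈ 15.95 days

15.95 days


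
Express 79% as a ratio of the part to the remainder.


79% means 79 parts out of 100; remainder = 21
Part : remainder = 79:21
GCD = 1
= 79:21

79:21


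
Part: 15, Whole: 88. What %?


Percentage = (part / whole) × 100
= (15 / 88) × 100
≈ 17.05%

17.05%


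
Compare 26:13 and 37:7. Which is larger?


26/13 = 2.0000
37/7 = 5.2857
2.0000 < 5.2857, so 26:13 is less
= 37:7

37:7


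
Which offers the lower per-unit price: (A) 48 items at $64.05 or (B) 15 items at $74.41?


Deal A: $64.05/48 = $1.3344/unit
Deal B: $74.41/15 = $4.9607/unit
A is cheaper per unit
= Deal A

Deal A


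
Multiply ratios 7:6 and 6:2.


Compound ratio = (7×6) : (6×2)
= 42:12
GCD = 6
= 7:2

7:2


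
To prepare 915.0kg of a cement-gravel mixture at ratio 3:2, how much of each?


Total parts = 3 + 2 = 5
cement: 915.0 × 3/5 = 549.0kg
gravel: 915.0 × 2/5 = 366.0kg
= 549.0kg and 366.0kg

549.0kg and 366.0kg


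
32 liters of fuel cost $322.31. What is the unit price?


Unit rate = total / quantity
= 322.31 / 32
= $10.07 per unit

$10.07 per unit


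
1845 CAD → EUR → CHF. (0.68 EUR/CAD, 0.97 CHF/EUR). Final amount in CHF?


Step 1: 1845 CAD × 0.68 = 1254.60 EUR
Step 2: 1254.60 EUR × 0.97 = 1216.96 CHF
Implied rate CAD→CHF = 0.68 × 0.97 = 0.6596
= 1216.96 CHF

1216.96 CHF


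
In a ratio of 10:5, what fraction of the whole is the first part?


Total parts = 10 + 5 = 15
First part: 10/15 = 2/3
= 2/3

2/3


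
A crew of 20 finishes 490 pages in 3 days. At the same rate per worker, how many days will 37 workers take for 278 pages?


Days ∝ work / workers, so d₂ = d₁ × (m₁/m₂) × (w₂/w₁)
Workers factor (inverse): 20/37 ≈ 0.5405
Work factor (direct): 278/490 ≈ 0.5673
d₂ = 3 × 20/37 × 278/490 = (3 × 20 × 278) / (37 × 490) = 16680/18130
≈ 0.92 days

0.92 days


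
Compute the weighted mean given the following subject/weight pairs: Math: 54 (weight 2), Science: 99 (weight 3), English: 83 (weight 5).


Numerator = 54×2 + 99×3 + 83×5
= 108 + 297 + 415
= 820
Total weight = 10
Weighted avg = 820/10
= 82.00

82.00


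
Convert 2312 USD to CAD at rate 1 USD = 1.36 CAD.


Amount × rate = 2312 × 1.36
= 3144.32 CAD

3144.32 CAD


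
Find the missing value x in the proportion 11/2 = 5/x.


Cross multiply: 11 × x = 2 × 5
11x = 10
x = 10 / 11
= 0.91

0.91


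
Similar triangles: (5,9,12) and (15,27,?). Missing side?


Scale factor = 15/5 = 3
Missing side = 12 × 3
= 36.0

36.0


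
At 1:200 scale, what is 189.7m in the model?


Model size = real / scale
= 189.7 / 200
= 0.9485 m

0.9485 m


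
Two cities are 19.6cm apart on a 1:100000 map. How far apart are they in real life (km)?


Real distance = map distance × scale
= 19.6cm × 100000
= 1960000 cm = 19600.0 m
= 19.600 km

19.600 km


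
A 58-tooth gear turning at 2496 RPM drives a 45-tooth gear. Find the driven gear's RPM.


Gear ratio = 58:45 = 58:45
RPM_B = RPM_A × (teeth_A / teeth_B)
= 2496 × (58/45)
= 3217.1 RPM

3217.1 RPM


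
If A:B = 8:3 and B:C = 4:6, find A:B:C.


Match B: multiply A:B by 4 → 32:12
Multiply B:C by 3 → 12:18
Combined: 32:12:18
GCD = 2
= 16:6:9

16:6:9


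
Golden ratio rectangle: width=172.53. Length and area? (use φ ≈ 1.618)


φ = (1 + √5) / 2 ≈ 1.618
Length = width × φ = 172.53 × 1.618 = 279.15354
≈ 279.15
Area = width × length = 172.53 × 279.15354 = 48162.3602562 ≈ 48162.36
= Length: 279.15, Area: 48162.36

Length: 279.15, Area: 48162.36


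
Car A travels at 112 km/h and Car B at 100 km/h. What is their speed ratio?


Ratio = 112:100
GCD = 4
Simplified = 28:25
Time ratio (same distance) = 25:28
Speed ratio = 28:25

28:25


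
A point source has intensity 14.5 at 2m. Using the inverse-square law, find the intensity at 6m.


I₁d₁² = I₂d₂²
I₂ = I₁ × (d₁/d₂)²
= 14.5 × (2/6)²
= 14.5 × 4/36
= 58/36
≈ 1.6111

1.6111


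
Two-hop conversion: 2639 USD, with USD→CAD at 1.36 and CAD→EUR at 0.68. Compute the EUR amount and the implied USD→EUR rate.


Step 1: 2639 USD × 1.36 = 3589.04 CAD
Step 2: 3589.04 CAD × 0.68 = 2440.55 EUR
Implied rate USD→EUR = 1.36 × 0.68 = 0.9248
= 2440.55 EUR; implied rate 0.9248 EUR/USD

2440.55 EUR; implied rate 0.9248 EUR/USD


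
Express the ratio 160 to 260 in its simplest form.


GCD(160, 260) = 20
160/20 : 260/20
= 8:13

8:13


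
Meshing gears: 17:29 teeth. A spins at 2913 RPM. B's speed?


Gear ratio = 17:29 = 17:29
RPM_B = RPM_A × (teeth_A / teeth_B)
= 2913 × (17/29)
= 1707.6 RPM

1707.6 RPM


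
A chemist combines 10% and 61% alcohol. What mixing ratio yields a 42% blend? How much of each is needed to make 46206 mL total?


Let x parts of 10% mix with y parts of 61%.
10x + 61y = 42(x + y)
10x + 61y = 42x + 42y
x(10 - 42) = y(42 - 61)
x/y = (61 - 42)/(42 - 10) = 19/32
Simplify: 19:32
Total parts = 51; one part = 46206/51 = 906.00 mL
10% solution: 19×906.00 = 17214.00 mL
61% solution: 32×906.00 = 28992.00 mL
= ratio 19:32; 17214.00 mL and 28992.00 mL

ratio 19:32; 17214.00 mL and 28992.00 mL


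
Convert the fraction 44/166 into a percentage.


Percentage = (part / whole) × 100
= (44 / 166) × 100
≈ 26.51%

26.51%


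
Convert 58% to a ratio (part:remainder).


58% means 58 parts out of 100; remainder = 42
Part : remainder = 58:42
GCD = 2
= 29:21

29:21


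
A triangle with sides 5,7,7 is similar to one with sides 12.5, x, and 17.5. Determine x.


Scale factor = 12.5/5 = 2.5
Missing side = 7 × 2.5
= 17.5

17.5


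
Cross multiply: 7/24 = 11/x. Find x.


Cross multiply: 7 × x = 24 × 11
7x = 264
x = 264 / 7
= 37.71

37.71


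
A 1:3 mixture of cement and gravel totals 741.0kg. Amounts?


Total parts = 1 + 3 = 4
cement: 741.0 × 1/4 = 185.3kg
gravel: 741.0 × 3/4 = 555.8kg
= 185.3kg and 555.8kg

185.3kg and 555.8kg


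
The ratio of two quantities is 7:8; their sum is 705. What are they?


Let A = 7k, B = 8k.
7k + 8k = 705
15k = 705 → k = 705/15 = 47
A = 7×47 = 329, B = 8×47 = 376
= A = 329, B = 376

A = 329, B = 376


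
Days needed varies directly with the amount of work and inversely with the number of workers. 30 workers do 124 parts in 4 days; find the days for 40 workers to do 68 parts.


Days ∝ work / workers, so d₂ = d₁ × (m₁/m₂) × (w₂/w₁)
Workers factor (inverse): 30/40 = 0.7500
Work factor (direct): 68/124 ≈ 0.5484
d₂ = 4 × 30/40 × 68/124 = (4 × 30 × 68) / (40 × 124) = 8160/4960
≈ 1.65 days

1.65 days


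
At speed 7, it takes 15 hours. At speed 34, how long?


Inverse proportion: x × y = constant
k = 7 × 15 = 105
y₂ = k / 34 = 105 / 34
= 3.09

3.09


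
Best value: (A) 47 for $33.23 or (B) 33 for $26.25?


Deal A: $33.23/47 = $0.7070/unit
Deal B: $26.25/33 = $0.7955/unit
A is cheaper per unit
= Deal A

Deal A


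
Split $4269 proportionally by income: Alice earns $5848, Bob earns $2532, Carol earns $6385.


Total income = 5848 + 2532 + 6385 = $14765
Alice: $4269 × 5848/14765 = $1690.83
Bob: $4269 × 2532/14765 = $732.08
Carol: $4269 × 6385/14765 = $1846.09
= Alice: $1690.83, Bob: $732.08, Carol: $1846.09

Alice: $1690.83, Bob: $732.08, Carol: $1846.09


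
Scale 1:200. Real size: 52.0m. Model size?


Model size = real / scale
= 52.0 / 200
= 0.2600 m

0.2600 m


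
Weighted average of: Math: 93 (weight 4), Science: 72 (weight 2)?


Numerator = 93×4 + 72×2
= 372 + 144
= 516
Total weight = 6
Weighted avg = 516/6
= 86.00

86.00


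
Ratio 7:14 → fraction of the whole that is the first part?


Total parts = 7 + 14 = 21
First part: 7/21 = 1/3
= 1/3

1/3


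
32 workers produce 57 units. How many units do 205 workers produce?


Direct proportion: y/x = constant
k = 57/32 ≈ 1.7813
y₂ = k × 205 = 57 × 205 / 32 = 11685/32
≈ 365.16

365.16


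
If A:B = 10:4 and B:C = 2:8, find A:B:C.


Match B: multiply A:B by 2 → 20:8
Multiply B:C by 4 → 8:32
Combined: 20:8:32
GCD = 4
= 5:2:8

5:2:8


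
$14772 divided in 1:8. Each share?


Total parts = 1 + 8 = 9
Part 1: 14772 × 1/9 = 1641.33
Part 2: 14772 × 8/9 = 13130.67
= Part 1: $1641.33, Part 2: $13130.67

Part 1: $1641.33, Part 2: $13130.67


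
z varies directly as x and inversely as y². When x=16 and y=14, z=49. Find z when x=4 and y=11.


z = k·x/y²
Solve for k using the known point: k = z·y²/x = 49×196/16 = 9604/16 = 600.2500
Now evaluate at x=4, y=11:
z = k × 4 / 121 = (9604 × 4) / (16 × 121) = 38416/1936
≈ 19.8430

19.8430


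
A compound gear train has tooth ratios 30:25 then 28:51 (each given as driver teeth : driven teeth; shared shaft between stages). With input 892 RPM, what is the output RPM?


Stage 1: RPM_B = RPM_A × t_A/t_B = 892 × 30/25 = 26760/25 = 1070.40
B and C share a shaft → RPM_C = RPM_B
Stage 2: RPM_D = RPM_C × t_C/t_D = RPM_A × (t_A×t_C)/(t_B×t_D)
Overall ratio = (30×28)/(25×51) = 840/1275
RPM_D = 892 × 840/1275 = 749280/1275
≈ 587.67 RPM

587.67 RPM


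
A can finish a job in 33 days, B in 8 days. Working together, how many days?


Rate of A = 1/33 per day
Rate of B = 1/8 per day
Combined rate = 1/33 + 1/8 = 41/264 ≈ 0.1553 per day
Days = 1 / combined rate = 264/41
≈ 6.44 days

6.44 days


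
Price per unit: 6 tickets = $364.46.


Unit rate = total / quantity
= 364.46 / 6
= $60.74 per unit

$60.74 per unit


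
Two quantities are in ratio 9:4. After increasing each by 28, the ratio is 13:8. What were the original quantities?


Let A = 9k, B = 4k.
(9k + 28) / (4k + 28) = 13/8
Cross-multiply: 8(9k + 28) = 13(4k + 28)
72k + 224 = 52k + 364
72k - 52k = 364 - 224
20k = 140
k = 140/20 = 7
A = 9×7 = 63, B = 4×7 = 28
= A = 63, B = 28

A = 63, B = 28


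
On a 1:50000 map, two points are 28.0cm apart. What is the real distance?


Real distance = map distance × scale
= 28.0cm × 50000
= 1400000 cm = 14000.0 m
= 14.000 km

14.000 km


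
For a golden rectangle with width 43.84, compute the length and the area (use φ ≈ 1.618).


φ = (1 + √5) / 2 ≈ 1.618
Length = width × φ = 43.84 × 1.618 = 70.93312
≈ 70.93
Area = width × length = 43.84 × 70.93312 = 3109.7079808 ≈ 3109.71
= Length: 70.93, Area: 3109.71

Length: 70.93, Area: 3109.71


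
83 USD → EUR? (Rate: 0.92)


Amount × rate = 83 × 0.92
= 76.36 EUR

76.36 EUR


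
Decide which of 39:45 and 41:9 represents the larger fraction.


39/45 = 0.8667
41/9 = 4.5556
0.8667 < 4.5556, so 39:45 is less
= 41:9

41:9


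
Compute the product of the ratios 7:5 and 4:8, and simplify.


Compound ratio = (7×4) : (5×8)
= 28:40
GCD = 4
= 7:10

7:10


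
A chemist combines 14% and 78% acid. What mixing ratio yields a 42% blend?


Let x parts of 14% mix with y parts of 78%.
14x + 78y = 42(x + y)
14x + 78y = 42x + 42y
x(14 - 42) = y(42 - 78)
x/y = (78 - 42)/(42 - 14) = 36/28
Simplify: 9:7
= 9:7

9:7


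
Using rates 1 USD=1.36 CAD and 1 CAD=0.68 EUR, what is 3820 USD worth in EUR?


Step 1: 3820 USD × 1.36 = 5195.20 CAD
Step 2: 5195.20 CAD × 0.68 = 3532.74 EUR
Implied rate USD→EUR = 1.36 × 0.68 = 0.9248
= 3532.74 EUR

3532.74 EUR


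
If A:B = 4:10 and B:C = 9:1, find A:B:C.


Match B: multiply A:B by 9 → 36:90
Multiply B:C by 10 → 90:10
Combined: 36:90:10
GCD = 2
= 18:45:5

18:45:5


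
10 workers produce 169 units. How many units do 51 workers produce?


Direct proportion: y/x = constant
k = 169/10 = 16.9000
y₂ = k × 51 = 169 × 51 / 10 = 8619/10
= 861.90

861.90


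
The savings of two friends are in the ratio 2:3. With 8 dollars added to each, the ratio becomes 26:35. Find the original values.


Let A = 2k, B = 3k.
(2k + 8) / (3k + 8) = 26/35
Cross-multiply: 35(2k + 8) = 26(3k + 8)
70k + 280 = 78k + 208
70k - 78k = 208 - 280
-8k = -72
k = -72/-8 = 9
A = 2×9 = 18, B = 3×9 = 27
= A = 18, B = 27

A = 18, B = 27


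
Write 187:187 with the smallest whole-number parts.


GCD(187, 187) = 187
187/187 : 187/187
= 1:1

1:1


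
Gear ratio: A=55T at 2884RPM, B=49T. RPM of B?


Gear ratio = 55:49 = 55:49
RPM_B = RPM_A × (teeth_A / teeth_B)
= 2884 × (55/49)
= 3237.1 RPM

3237.1 RPM


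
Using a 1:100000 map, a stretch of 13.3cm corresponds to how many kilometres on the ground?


Real distance = map distance × scale
= 13.3cm × 100000
= 1330000 cm = 13300.0 m
= 13.300 km

13.300 km


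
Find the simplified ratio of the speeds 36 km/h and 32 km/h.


Ratio = 36:32
GCD = 4
Simplified = 9:8
Time ratio (same distance) = 8:9
Speed ratio = 9:8

9:8


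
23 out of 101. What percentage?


Percentage = (part / whole) × 100
= (23 / 101) × 100
≈ 22.77%

22.77%


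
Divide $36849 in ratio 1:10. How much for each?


Total parts = 1 + 10 = 11
Part 1: 36849 × 1/11 = 3349.91
Part 2: 36849 × 10/11 = 33499.09
= Part 1: $3349.91, Part 2: $33499.09

Part 1: $3349.91, Part 2: $33499.09


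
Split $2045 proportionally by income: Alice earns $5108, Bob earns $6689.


Total income = 5108 + 6689 = $11797
Alice: $2045 × 5108/11797 = $885.47
Bob: $2045 × 6689/11797 = $1159.53
= Alice: $885.47, Bob: $1159.53

Alice: $885.47, Bob: $1159.53


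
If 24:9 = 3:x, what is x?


Cross multiply: 24 × x = 9 × 3
24x = 27
x = 27 / 24
= 1.13

1.13


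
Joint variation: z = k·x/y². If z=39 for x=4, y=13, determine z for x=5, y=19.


z = k·x/y²
Solve for k using the known point: k = z·y²/x = 39×169/4 = 6591/4 = 1647.7500
Now evaluate at x=5, y=19:
z = k × 5 / 361 = (6591 × 5) / (4 × 361) = 32955/1444
≈ 22.8220

22.8220


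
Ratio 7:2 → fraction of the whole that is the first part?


Total parts = 7 + 2 = 9
First part: 7/9 = 7/9
= 7/9

7/9


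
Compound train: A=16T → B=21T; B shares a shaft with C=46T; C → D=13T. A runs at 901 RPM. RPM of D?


Stage 1: RPM_B = RPM_A × t_A/t_B = 901 × 16/21 = 14416/21 ≈ 686.48
B and C share a shaft → RPM_C = RPM_B
Stage 2: RPM_D = RPM_C × t_C/t_D = RPM_A × (t_A×t_C)/(t_B×t_D)
Overall ratio = (16×46)/(21×13) = 736/273
RPM_D = 901 × 736/273 = 663136/273
≈ 2429.07 RPM

2429.07 RPM


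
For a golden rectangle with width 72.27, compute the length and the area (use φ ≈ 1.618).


φ = (1 + √5) / 2 ≈ 1.618
Length = width × φ = 72.27 × 1.618 = 116.93286
≈ 116.93
Area = width × length = 72.27 × 116.93286 = 8450.7377922 ≈ 8450.74
= Length: 116.93, Area: 8450.74

Length: 116.93, Area: 8450.74


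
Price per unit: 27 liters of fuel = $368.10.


Unit rate = total / quantity
= 368.10 / 27
= $13.63 per unit

$13.63 per unit


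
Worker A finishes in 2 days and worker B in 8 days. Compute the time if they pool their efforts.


Rate of A = 1/2 per day
Rate of B = 1/8 per day
Combined rate = 1/2 + 1/8 = 10/16 = 0.6250 per day
Days = 1 / combined rate = 16/10
= 1.60 days

1.60 days


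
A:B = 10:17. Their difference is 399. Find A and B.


Let A = 10k, B = 17k.
17k - 10k = 399
7k = 399 → k = 399/7 = 57
A = 10×57 = 570, B = 17×57 = 969
= A = 570, B = 969

A = 570, B = 969


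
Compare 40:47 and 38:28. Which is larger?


40/47 = 0.8511
38/28 = 1.3571
0.8511 < 1.3571, so 40:47 is less
= 38:28

38:28


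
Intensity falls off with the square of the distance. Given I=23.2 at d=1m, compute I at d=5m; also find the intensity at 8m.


I₁d₁² = I₂d₂²
I at 5m = 23.2 × (1/5)² = 23.2 × 1/25 = 23.2/25 = 0.9280
I at 8m = 23.2 × (1/8)² = 23.2 × 1/64 = 23.2/64 = 0.3625
= 0.9280 and 0.3625

0.9280 and 0.3625


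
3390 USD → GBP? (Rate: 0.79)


Amount × rate = 3390 × 0.79
= 2678.10 GBP

2678.10 GBP


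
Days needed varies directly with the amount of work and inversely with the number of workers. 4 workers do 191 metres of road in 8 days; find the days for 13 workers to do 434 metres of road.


Days ∝ work / workers, so d₂ = d₁ × (m₁/m₂) × (w₂/w₁)
Workers factor (inverse): 4/13 ≈ 0.3077
Work factor (direct): 434/191 ≈ 2.2723
d₂ = 8 × 4/13 × 434/191 = (8 × 4 × 434) / (13 × 191) = 13888/2483
≈ 5.59 days

5.59 days


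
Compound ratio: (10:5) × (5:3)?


Compound ratio = (10×5) : (5×3)
= 50:15
GCD = 5
= 10:3

10:3


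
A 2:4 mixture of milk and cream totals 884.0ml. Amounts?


Total parts = 2 + 4 = 6
milk: 884.0 × 2/6 = 294.7ml
cream: 884.0 × 4/6 = 589.3ml
= 294.7ml and 589.3ml

294.7ml and 589.3ml


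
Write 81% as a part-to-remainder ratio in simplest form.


81% means 81 parts out of 100; remainder = 19
Part : remainder = 81:19
GCD = 1
= 81:19

81:19


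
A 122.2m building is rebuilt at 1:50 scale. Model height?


Model size = real / scale
= 122.2 / 50
= 2.4440 m

2.4440 m


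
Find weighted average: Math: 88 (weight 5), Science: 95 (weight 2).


Numerator = 88×5 + 95×2
= 440 + 190
= 630
Total weight = 7
Weighted avg = 630/7
= 90.00

90.00


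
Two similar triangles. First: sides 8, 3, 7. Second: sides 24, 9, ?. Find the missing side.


Scale factor = 24/8 = 3
Missing side = 7 × 3
= 21.0

21.0


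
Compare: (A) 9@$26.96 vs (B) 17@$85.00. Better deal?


Deal A: $26.96/9 = $2.9956/unit
Deal B: $85.00/17 = $5.0000/unit
A is cheaper per unit
= Deal A

Deal A


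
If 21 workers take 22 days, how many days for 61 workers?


Inverse proportion: x × y = constant
k = 21 × 22 = 462
y₂ = k / 61 = 462 / 61
= 7.57

7.57


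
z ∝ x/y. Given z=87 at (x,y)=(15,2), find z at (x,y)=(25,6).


z = k·x/y
Solve for k using the known point: k = z·y/x = 87×2/15 = 174/15 = 11.6000
Now evaluate at x=25, y=6:
z = k × 25 / 6 = (174 × 25) / (15 × 6) = 4350/90
≈ 48.3333

48.3333


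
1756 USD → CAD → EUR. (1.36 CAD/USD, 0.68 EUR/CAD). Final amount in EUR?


Step 1: 1756 USD × 1.36 = 2388.16 CAD
Step 2: 2388.16 CAD × 0.68 = 1623.95 EUR
Implied rate USD→EUR = 1.36 × 0.68 = 0.9248
= 1623.95 EUR

1623.95 EUR


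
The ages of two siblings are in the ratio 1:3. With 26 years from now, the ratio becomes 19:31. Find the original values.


Let A = 1k, B = 3k.
(1k + 26) / (3k + 26) = 19/31
Cross-multiply: 31(1k + 26) = 19(3k + 26)
31k + 806 = 57k + 494
31k - 57k = 494 - 806
-26k = -312
k = -312/-26 = 12
A = 1×12 = 12, B = 3×12 = 36
= A = 12, B = 36

A = 12, B = 36


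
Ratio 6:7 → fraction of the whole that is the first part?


Total parts = 6 + 7 = 13
First part: 6/13 = 6/13
= 6/13

6/13


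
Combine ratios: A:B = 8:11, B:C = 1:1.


Match B: multiply A:B by 1 → 8:11
Multiply B:C by 11 → 11:11
Combined: 8:11:11
GCD = 1
= 8:11:11

8:11:11


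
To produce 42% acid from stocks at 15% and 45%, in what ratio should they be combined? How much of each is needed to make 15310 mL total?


Let x parts of 15% mix with y parts of 45%.
15x + 45y = 42(x + y)
15x + 45y = 42x + 42y
x(15 - 42) = y(42 - 45)
x/y = (45 - 42)/(42 - 15) = 3/27
Simplify: 1:9
Total parts = 10; one part = 15310/10 = 1531.00 mL
15% solution: 1×1531.00 = 1531.00 mL
45% solution: 9×1531.00 = 13779.00 mL
= ratio 1:9; 1531.00 mL and 13779.00 mL

ratio 1:9; 1531.00 mL and 13779.00 mL


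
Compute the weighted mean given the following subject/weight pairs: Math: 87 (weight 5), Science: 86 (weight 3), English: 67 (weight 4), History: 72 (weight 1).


Numerator = 87×5 + 86×3 + 67×4 + 72×1
= 435 + 258 + 268 + 72
= 1033
Total weight = 13
Weighted avg = 1033/13
= 79.46

79.46


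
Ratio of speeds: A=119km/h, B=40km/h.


Ratio = 119:40
GCD = 1
Simplified = 119:40
Time ratio (same distance) = 40:119
Speed ratio = 119:40

119:40


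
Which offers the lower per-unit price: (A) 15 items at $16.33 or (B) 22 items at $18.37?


Deal A: $16.33/15 = $1.0887/unit
Deal B: $18.37/22 = $0.8350/unit
B is cheaper per unit
= Deal B

Deal B


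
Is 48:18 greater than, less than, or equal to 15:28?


48/18 = 2.6667
15/28 = 0.5357
2.6667 > 0.5357, so 48:18 is greater
= greater than

greater than


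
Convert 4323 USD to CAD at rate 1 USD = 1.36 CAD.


Amount × rate = 4323 × 1.36
= 5879.28 CAD

5879.28 CAD


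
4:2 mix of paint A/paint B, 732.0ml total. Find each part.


Total parts = 4 + 2 = 6
paint A: 732.0 × 4/6 = 488.0ml
paint B: 732.0 × 2/6 = 244.0ml
= 488.0ml and 244.0ml

488.0ml and 244.0ml


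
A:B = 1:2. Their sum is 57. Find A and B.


Let A = 1k, B = 2k.
1k + 2k = 57
3k = 57 → k = 57/3 = 19
A = 1×19 = 19, B = 2×19 = 38
= A = 19, B = 38

A = 19, B = 38


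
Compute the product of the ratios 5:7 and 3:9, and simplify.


Compound ratio = (5×3) : (7×9)
= 15:63
GCD = 3
= 5:21

5:21


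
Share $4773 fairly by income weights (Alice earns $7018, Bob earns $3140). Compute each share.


Total income = 7018 + 3140 = $10158
Alice: $4773 × 7018/10158 = $3297.59
Bob: $4773 × 3140/10158 = $1475.41
= Alice: $3297.59, Bob: $1475.41

Alice: $3297.59, Bob: $1475.41


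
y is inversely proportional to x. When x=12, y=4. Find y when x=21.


Inverse proportion: x × y = constant
k = 12 × 4 = 48
y₂ = k / 21 = 48 / 21
= 2.29

2.29


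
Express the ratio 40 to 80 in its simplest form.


GCD(40, 80) = 40
40/40 : 80/40
= 1:2

1:2


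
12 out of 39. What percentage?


Percentage = (part / whole) × 100
= (12 / 39) × 100
≈ 30.77%

30.77%


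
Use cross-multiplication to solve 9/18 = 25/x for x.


Cross multiply: 9 × x = 18 × 25
9x = 450
x = 450 / 9
= 50.00

50.00


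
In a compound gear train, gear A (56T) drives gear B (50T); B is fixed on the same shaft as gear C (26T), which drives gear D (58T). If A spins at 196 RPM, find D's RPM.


Stage 1: RPM_B = RPM_A × t_A/t_B = 196 × 56/50 = 10976/50 = 219.52
B and C share a shaft → RPM_C = RPM_B
Stage 2: RPM_D = RPM_C × t_C/t_D = RPM_A × (t_A×t_C)/(t_B×t_D)
Overall ratio = (56×26)/(50×58) = 1456/2900
RPM_D = 196 × 1456/2900 = 285376/2900
≈ 98.41 RPM

98.41 RPM


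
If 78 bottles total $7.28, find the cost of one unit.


Unit rate = total / quantity
= 7.28 / 78
= $0.09 per unit

$0.09 per unit


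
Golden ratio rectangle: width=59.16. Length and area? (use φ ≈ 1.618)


φ = (1 + √5) / 2 ≈ 1.618
Length = width × φ = 59.16 × 1.618 = 95.72088
≈ 95.72
Area = width × length = 59.16 × 95.72088 = 5662.8472608 ≈ 5662.85
= Length: 95.72, Area: 5662.85

Length: 95.72, Area: 5662.85


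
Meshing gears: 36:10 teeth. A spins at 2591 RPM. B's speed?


Gear ratio = 36:10 = 18:5
RPM_B = RPM_A × (teeth_A / teeth_B)
= 2591 × (36/10)
= 9327.6 RPM

9327.6 RPM


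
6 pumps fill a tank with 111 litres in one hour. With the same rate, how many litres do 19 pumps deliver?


Direct proportion: y/x = constant
k = 111/6 = 18.5000
y₂ = k × 19 = 111 × 19 / 6 = 2109/6
= 351.50

351.50


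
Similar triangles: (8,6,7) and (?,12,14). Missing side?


Scale factor = 12/6 = 2
Missing side = 8 × 2
= 16.0

16.0


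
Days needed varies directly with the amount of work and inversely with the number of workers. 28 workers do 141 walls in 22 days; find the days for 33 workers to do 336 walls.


Days ∝ work / workers, so d₂ = d₁ × (m₁/m₂) × (w₂/w₁)
Workers factor (inverse): 28/33 ≈ 0.8485
Work factor (direct): 336/141 ≈ 2.3830
d₂ = 22 × 28/33 × 336/141 = (22 × 28 × 336) / (33 × 141) = 206976/4653
≈ 44.48 days

44.48 days


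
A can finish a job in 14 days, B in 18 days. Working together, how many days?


Rate of A = 1/14 per day
Rate of B = 1/18 per day
Combined rate = 1/14 + 1/18 = 32/252 ≈ 0.1270 per day
Days = 1 / combined rate = 252/32
≈ 7.88 days

7.88 days


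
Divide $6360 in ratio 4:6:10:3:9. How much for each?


Total parts = 4 + 6 + 10 + 3 + 9 = 32
Part 1: 6360 × 4/32 = 795.00
Part 2: 6360 × 6/32 = 1192.50
Part 3: 6360 × 10/32 = 1987.50
Part 4: 6360 × 3/32 = 596.25
Part 5: 6360 × 9/32 = 1788.75
= Part 1: $795.00, Part 2: $1192.50, Part 3: $1987.50, Part 4: $596.25, Part 5: $1788.75

Part 1: $795.00, Part 2: $1192.50, Part 3: $1987.50, Part 4: $596.25, Part 5: $1788.75


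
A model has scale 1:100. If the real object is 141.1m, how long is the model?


Model size = real / scale
= 141.1 / 100
= 1.4110 m

1.4110 m


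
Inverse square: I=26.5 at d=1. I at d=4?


I₁d₁² = I₂d₂²
I₂ = I₁ × (d₁/d₂)²
= 26.5 × (1/4)²
= 26.5 × 1/16
= 26.5/16
≈ 1.6563

1.6563


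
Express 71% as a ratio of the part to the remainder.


71% means 71 parts out of 100; remainder = 29
Part : remainder = 71:29
GCD = 1
= 71:29

71:29


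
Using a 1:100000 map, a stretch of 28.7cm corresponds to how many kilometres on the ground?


Real distance = map distance × scale
= 28.7cm × 100000
= 2870000 cm = 28700.0 m
= 28.700 km

28.700 km
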